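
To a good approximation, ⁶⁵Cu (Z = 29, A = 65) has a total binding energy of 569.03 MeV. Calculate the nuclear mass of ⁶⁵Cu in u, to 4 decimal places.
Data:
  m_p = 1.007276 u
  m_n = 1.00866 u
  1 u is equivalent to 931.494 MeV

64.9119 u

Mass defect = 569.03 MeV / (931.494 MeV/u) = 0.610879 u
Constituent mass = 29(1.007276) + 36(1.00866) = 65.522764 u
Nuclear mass = 65.522764 − 0.610879 = 64.911885 u ≈ 64.9119 u (to 4 decimal places)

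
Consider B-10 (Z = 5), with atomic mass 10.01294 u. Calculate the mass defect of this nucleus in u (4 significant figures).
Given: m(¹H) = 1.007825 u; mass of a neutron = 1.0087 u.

0.06969 u

Total constituent mass: 5 × 1.007825 + 5 × 1.0087 = 10.082625 u
Mass defect Δm = 10.082625 − 10.01294 = 0.069685 u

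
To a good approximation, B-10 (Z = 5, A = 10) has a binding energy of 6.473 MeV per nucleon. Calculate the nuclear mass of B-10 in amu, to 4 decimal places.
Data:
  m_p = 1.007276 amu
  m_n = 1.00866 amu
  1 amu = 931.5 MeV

10.0102 amu

Total binding energy = 10 × 6.473 = 64.730 MeV
Mass defect = 64.730 MeV / (931.5 MeV/amu) = 0.069490 amu
Constituent mass = 5(1.007276) + 5(1.00866) = 10.079680 amu
Nuclear mass = 10.079680 − 0.069490 = 10.010190 amu ≈ 10.0102 amu (to 4 decimal places)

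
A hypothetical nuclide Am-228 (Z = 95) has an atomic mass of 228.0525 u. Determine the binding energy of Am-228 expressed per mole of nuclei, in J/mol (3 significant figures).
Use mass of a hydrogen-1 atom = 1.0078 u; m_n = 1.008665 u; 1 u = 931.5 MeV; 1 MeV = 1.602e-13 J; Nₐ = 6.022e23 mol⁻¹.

1.65e+14 J/mol

The nucleus contains 95 protons and 228 − 95 = 133 neutrons.
Σm = 95·m(¹H) + 133·m_n = 95.7410 + 134.152445 = 229.893445 u
Mass defect Δm = 229.893445 − 228.0525 = 1.840945 u
Binding energy = Δm·c² = 1.840945 × 931.5 MeV/u = 1714.84 MeV
Per nucleus in joules: 1714.84 MeV × 1.602e-13 J/MeV = 2.7472e-10 J
Per mole: 2.7472e-10 J × 6.022e23 mol⁻¹ = 1.6544e+14 J/mol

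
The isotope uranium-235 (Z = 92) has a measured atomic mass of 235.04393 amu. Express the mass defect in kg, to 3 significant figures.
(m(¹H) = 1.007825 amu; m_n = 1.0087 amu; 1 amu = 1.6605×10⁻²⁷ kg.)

With 92 protons and 143 neutrons (A = 235):
Σm = 92·m(¹H) + 143·m_n = 92.719900 + 144.2441 = 236.964000 amu
Δm = 236.964000 − 235.04393 = 1.920070 amu
In SI units: 1.920070 amu × 1.6605×10⁻²⁷ kg/amu = 3.1883e-27 kg

3.19e-27 kg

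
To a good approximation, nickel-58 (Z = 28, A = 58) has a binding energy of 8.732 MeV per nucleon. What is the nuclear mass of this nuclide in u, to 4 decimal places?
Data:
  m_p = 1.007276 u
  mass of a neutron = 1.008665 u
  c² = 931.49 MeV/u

57.9200 u

Total binding energy = 58 × 8.732 = 506.456 MeV
Mass defect = 506.456 MeV / (931.49 MeV/u) = 0.543705 u
Constituent mass = 28(1.007276) + 30(1.008665) = 58.463678 u
Nuclear mass = 58.463678 − 0.543705 = 57.919973 u ≈ 57.9200 u (to 4 decimal places)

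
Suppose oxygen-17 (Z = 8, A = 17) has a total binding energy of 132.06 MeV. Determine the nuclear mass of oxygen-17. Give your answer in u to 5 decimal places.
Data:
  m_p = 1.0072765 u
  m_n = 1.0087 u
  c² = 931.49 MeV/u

16.99474 u

Mass defect = 132.06 MeV / (931.49 MeV/u) = 0.1417729 u
Constituent mass = 8(1.0072765) + 9(1.0087) = 17.1365120 u
Nuclear mass = 17.1365120 − 0.1417729 = 16.9947391 u ≈ 16.99474 u (to 5 decimal places)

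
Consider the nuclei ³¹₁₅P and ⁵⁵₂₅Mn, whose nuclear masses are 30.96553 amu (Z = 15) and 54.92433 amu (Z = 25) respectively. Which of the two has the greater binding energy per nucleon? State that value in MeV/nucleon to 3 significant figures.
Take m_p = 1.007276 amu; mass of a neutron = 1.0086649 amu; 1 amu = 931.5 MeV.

⁵⁵₂₅Mn; 8.76 MeV/nucleon

³¹₁₅P: Σm = 15(1.007276) + 16(1.0086649) = 31.2477784 amu; Δm = 0.2822484 amu; E_B = 262.91 MeV; E_B/A = 8.481 MeV
⁵⁵₂₅Mn: Σm = 25(1.007276) + 30(1.0086649) = 55.4418470 amu; Δm = 0.5175170 amu; E_B = 482.07 MeV; E_B/A = 8.7649 MeV
⁵⁵₂₅Mn has the higher binding energy per nucleon, so it is the more tightly bound nucleus.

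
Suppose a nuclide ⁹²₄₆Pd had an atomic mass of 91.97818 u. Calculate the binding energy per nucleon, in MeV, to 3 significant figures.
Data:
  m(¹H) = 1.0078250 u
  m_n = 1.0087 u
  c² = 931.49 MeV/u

The nucleus contains 46 protons and 92 − 46 = 46 neutrons.
Total constituent mass: 46 × 1.0078250 + 46 × 1.0087 = 92.7601500 u
Δm = 92.7601500 − 91.97818 = 0.7819700 u
Converting to energy: 0.7819700 u × 931.49 MeV/u = 728.397 MeV
Per nucleon: 728.397 / 92 = 7.917 MeV

7.92 MeV/nucleon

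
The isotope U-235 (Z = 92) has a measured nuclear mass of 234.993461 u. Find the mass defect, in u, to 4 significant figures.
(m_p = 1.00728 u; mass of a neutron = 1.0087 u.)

1.920 u

Total constituent mass: 92 × 1.00728 + 143 × 1.0087 = 236.91386 u
The mass defect is 236.91386 − 234.993461 = 1.920399 u.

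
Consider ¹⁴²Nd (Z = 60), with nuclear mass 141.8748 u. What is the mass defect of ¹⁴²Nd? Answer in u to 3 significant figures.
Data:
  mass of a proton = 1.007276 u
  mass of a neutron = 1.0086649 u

Σm = 60·m_p + 82·m_n = 60.436560 + 82.7105218 = 143.1470818 u
The mass defect is 143.1470818 − 141.8748 = 1.2722818 u.

1.27 u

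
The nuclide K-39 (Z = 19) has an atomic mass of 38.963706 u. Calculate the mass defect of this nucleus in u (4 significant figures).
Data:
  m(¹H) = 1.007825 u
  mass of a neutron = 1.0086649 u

0.3583 u

With 19 protons and 20 neutrons (A = 39):
Σm = 19·m(¹H) + 20·m_n = 19.148675 + 20.1732980 = 39.3219730 u
Mass defect Δm = 39.3219730 − 38.963706 = 0.3582670 u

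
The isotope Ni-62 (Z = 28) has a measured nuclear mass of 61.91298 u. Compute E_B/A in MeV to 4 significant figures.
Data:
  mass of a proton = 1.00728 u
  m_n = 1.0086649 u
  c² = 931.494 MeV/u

8.796 MeV/nucleon

The nucleus contains 28 protons and 62 − 28 = 34 neutrons.
Σm = 28·m_p + 34·m_n = 28.20384 + 34.2946066 = 62.4984466 u
Δm = 62.4984466 − 61.91298 = 0.5854666 u
Converting to energy: 0.5854666 u × 931.494 MeV/u = 545.359 MeV
Per nucleon: 545.359 / 62 = 8.796 MeV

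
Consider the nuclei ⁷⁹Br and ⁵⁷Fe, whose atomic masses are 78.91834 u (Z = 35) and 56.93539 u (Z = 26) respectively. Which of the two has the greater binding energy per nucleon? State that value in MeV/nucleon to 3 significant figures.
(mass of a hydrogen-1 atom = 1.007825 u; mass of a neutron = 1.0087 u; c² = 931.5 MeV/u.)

⁵⁷Fe; 8.79 MeV/nucleon

⁷⁹Br: Σm = 35(1.007825) + 44(1.0087) = 79.656675 u; Δm = 0.738335 u; E_B = 687.76 MeV; E_B/A = 8.706 MeV
⁵⁷Fe: Σm = 26(1.007825) + 31(1.0087) = 57.473150 u; Δm = 0.537760 u; E_B = 500.92 MeV; E_B/A = 8.788 MeV
⁵⁷Fe has the higher binding energy per nucleon, so it is the more tightly bound nucleus.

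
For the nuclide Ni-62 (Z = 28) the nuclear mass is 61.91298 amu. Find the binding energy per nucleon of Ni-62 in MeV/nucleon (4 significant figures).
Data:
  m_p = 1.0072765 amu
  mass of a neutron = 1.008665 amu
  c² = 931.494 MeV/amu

Z = 28, so N = A − Z = 62 − 28 = 34.
Mass of separated nucleons = 28(1.0072765) + 34(1.008665) = 28.2037420 + 34.294610 = 62.4983520 amu
The mass defect is 62.4983520 − 61.91298 = 0.5853720 amu.
Converting to energy: 0.5853720 amu × 931.494 MeV/amu = 545.271 MeV
Dividing by A = 62 gives 8.795 MeV per nucleon.

8.795 MeV/nucleon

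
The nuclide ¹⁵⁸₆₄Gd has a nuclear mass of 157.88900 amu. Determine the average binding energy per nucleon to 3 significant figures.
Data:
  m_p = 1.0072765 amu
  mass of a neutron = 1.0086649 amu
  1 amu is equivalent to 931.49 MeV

8.20 MeV/nucleon

The nucleus contains 64 protons and 158 − 64 = 94 neutrons.
Σm = 64·m_p + 94·m_n = 64.4656960 + 94.8145006 = 159.2801966 amu
The mass defect is 159.2801966 − 157.88900 = 1.3911966 amu.
Converting to energy: 1.3911966 amu × 931.49 MeV/amu = 1295.89 MeV
BE/A = 1295.89 MeV / 158 = 8.202 MeV/nucleon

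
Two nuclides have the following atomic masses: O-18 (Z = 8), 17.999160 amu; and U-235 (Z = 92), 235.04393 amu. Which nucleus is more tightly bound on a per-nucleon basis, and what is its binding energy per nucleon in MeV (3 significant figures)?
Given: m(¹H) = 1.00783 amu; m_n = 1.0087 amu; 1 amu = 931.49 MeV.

O-18; 7.79 MeV/nucleon

O-18: Σm = 8(1.00783) + 10(1.0087) = 18.14964 amu; Δm = 0.150480 amu; E_B = 140.17 MeV; E_B/A = 7.787 MeV
U-235: Σm = 92(1.00783) + 143(1.0087) = 236.96446 amu; Δm = 1.92053 amu; E_B = 1789.0 MeV; E_B/A = 7.613 MeV
O-18 has the higher binding energy per nucleon, so it is the more tightly bound nucleus.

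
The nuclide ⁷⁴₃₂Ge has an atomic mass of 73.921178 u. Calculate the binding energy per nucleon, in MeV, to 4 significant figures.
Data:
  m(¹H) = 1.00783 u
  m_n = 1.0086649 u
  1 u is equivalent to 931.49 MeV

8.727 MeV/nucleon

Total constituent mass: 32 × 1.00783 + 42 × 1.0086649 = 74.6144858 u
Δm = 74.6144858 − 73.921178 = 0.6933078 u
E_B = 0.6933078 × 931.49 = 645.809 MeV
Per nucleon: 645.809 / 74 = 8.727 MeV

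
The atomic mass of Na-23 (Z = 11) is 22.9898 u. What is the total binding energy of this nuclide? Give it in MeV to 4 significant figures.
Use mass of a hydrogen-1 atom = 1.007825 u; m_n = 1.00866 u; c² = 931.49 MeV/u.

186.5 MeV

Σm = 11·m(¹H) + 12·m_n = 11.086075 + 12.10392 = 23.189995 u
Δm = 23.189995 − 22.9898 = 0.200195 u
E_B = 0.200195 × 931.49 = 186.480 MeV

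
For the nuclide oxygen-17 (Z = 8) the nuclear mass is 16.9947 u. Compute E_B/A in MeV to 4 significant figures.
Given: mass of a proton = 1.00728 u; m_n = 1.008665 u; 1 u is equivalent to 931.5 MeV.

The nucleus contains 8 protons and 17 − 8 = 9 neutrons.
Mass of separated nucleons = 8(1.00728) + 9(1.008665) = 8.05824 + 9.077985 = 17.136225 u
Mass defect Δm = 17.136225 − 16.9947 = 0.141525 u
E_B = 0.141525 × 931.5 = 131.831 MeV
Dividing by A = 17 gives 7.755 MeV per nucleon.

7.755 MeV/nucleon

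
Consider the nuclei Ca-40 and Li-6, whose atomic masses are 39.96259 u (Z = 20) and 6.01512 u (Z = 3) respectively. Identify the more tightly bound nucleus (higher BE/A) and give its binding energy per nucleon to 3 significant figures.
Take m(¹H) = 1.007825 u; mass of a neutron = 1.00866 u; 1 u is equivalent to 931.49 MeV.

Ca-40: Σm = 20(1.007825) + 20(1.00866) = 40.329700 u; Δm = 0.367110 u; E_B = 341.96 MeV; E_B/A = 8.549 MeV
Li-6: Σm = 3(1.007825) + 3(1.00866) = 6.049455 u; Δm = 0.034335 u; E_B = 31.9827 MeV; E_B/A = 5.330 MeV
Ca-40 has the higher binding energy per nucleon, so it is the more tightly bound nucleus.

Ca-40; 8.55 MeV/nucleon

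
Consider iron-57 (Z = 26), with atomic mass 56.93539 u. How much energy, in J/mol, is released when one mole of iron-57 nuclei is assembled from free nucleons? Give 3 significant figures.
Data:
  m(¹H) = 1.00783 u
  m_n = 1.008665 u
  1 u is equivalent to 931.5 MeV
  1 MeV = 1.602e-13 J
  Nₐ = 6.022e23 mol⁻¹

4.82e+13 J/mol

With 26 protons and 31 neutrons (A = 57):
Mass of separated nucleons = 26(1.00783) + 31(1.008665) = 26.20358 + 31.268615 = 57.472195 u
Mass defect Δm = 57.472195 − 56.93539 = 0.536805 u
Binding energy = Δm·c² = 0.536805 × 931.5 MeV/u = 500.034 MeV
Per nucleus in joules: 500.034 MeV × 1.602e-13 J/MeV = 8.0105e-11 J
Per mole: 8.0105e-11 J × 6.022e23 mol⁻¹ = 4.8239e+13 J/mol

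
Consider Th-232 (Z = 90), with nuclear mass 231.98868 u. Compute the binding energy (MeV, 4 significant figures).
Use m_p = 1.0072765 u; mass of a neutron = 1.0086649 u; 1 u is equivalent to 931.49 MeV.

With 90 protons and 142 neutrons (A = 232):
Σm = 90·m_p + 142·m_n = 90.6548850 + 143.2304158 = 233.8853008 u
Mass defect Δm = 233.8853008 − 231.98868 = 1.8966208 u
Binding energy = Δm·c² = 1.8966208 × 931.49 MeV/u = 1766.68 MeV

1767 MeV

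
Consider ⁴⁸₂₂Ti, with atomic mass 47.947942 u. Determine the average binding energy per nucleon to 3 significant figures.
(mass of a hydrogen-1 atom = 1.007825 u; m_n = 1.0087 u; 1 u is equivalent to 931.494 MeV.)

Σm = 22·m(¹H) + 26·m_n = 22.172150 + 26.2262 = 48.398350 u
Mass defect Δm = 48.398350 − 47.947942 = 0.450408 u
Converting to energy: 0.450408 u × 931.494 MeV/u = 419.552 MeV
Per nucleon: 419.552 / 48 = 8.741 MeV

8.74 MeV/nucleon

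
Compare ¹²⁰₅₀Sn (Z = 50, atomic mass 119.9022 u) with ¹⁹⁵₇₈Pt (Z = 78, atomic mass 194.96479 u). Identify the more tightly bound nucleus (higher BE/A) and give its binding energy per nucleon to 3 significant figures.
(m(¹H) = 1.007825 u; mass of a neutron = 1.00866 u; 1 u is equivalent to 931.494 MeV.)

¹²⁰₅₀Sn; 8.50 MeV/nucleon

¹²⁰₅₀Sn: Σm = 50(1.007825) + 70(1.00866) = 120.997450 u; Δm = 1.095250 u; E_B = 1020.2 MeV; E_B/A = 8.502 MeV
¹⁹⁵₇₈Pt: Σm = 78(1.007825) + 117(1.00866) = 196.623570 u; Δm = 1.658780 u; E_B = 1545.1 MeV; E_B/A = 7.924 MeV
¹²⁰₅₀Sn has the higher binding energy per nucleon, so it is the more tightly bound nucleus.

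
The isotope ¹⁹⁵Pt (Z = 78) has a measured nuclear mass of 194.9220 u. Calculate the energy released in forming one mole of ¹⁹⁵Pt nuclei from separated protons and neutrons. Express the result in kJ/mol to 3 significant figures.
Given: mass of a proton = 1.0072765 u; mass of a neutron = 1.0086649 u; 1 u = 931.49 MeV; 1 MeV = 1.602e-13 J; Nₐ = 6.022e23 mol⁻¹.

1.49e+11 kJ/mol

Total constituent mass: 78 × 1.0072765 + 117 × 1.0086649 = 196.5813603 u
Δm = 196.5813603 − 194.9220 = 1.6593603 u
Binding energy = Δm·c² = 1.6593603 × 931.49 MeV/u = 1545.68 MeV
Per nucleus in joules: 1545.68 MeV × 1.602e-13 J/MeV = 2.4762e-10 J
Per mole: 2.4762e-10 J × 6.022e23 mol⁻¹ = 1.4912e+14 J/mol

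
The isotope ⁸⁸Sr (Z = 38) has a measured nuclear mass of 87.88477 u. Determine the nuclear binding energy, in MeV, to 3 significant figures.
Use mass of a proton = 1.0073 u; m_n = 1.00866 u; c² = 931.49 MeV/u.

769 MeV

Σm = 38·m_p + 50·m_n = 38.2774 + 50.43300 = 88.71040 u
Mass defect Δm = 88.71040 − 87.88477 = 0.82563 u
E_B = 0.82563 × 931.49 = 769.066 MeV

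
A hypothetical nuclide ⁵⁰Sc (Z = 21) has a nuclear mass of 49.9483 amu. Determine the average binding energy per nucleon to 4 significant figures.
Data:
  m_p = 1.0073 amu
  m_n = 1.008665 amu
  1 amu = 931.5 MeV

8.501 MeV/nucleon

Total constituent mass: 21 × 1.0073 + 29 × 1.008665 = 50.404585 amu
Mass defect Δm = 50.404585 − 49.9483 = 0.456285 amu
E_B = 0.456285 × 931.5 = 425.029 MeV
BE/A = 425.029 MeV / 50 = 8.501 MeV/nucleon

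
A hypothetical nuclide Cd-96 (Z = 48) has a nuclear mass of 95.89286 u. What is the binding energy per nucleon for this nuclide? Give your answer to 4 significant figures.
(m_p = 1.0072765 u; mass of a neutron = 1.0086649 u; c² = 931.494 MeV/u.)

8.464 MeV/nucleon

The nucleus contains 48 protons and 96 − 48 = 48 neutrons.
Mass of separated nucleons = 48(1.0072765) + 48(1.0086649) = 48.3492720 + 48.4159152 = 96.7651872 u
The mass defect is 96.7651872 − 95.89286 = 0.8723272 u.
Binding energy = Δm·c² = 0.8723272 × 931.494 MeV/u = 812.568 MeV
BE/A = 812.568 MeV / 96 = 8.464 MeV/nucleon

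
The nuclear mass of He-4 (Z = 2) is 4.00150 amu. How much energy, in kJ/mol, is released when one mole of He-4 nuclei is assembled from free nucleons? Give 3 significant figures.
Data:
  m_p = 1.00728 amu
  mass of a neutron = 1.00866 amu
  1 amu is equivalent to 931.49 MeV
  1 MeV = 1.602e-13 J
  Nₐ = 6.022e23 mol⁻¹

2.73e+09 kJ/mol

Σm = 2·m_p + 2·m_n = 2.01456 + 2.01732 = 4.03188 amu
Mass defect Δm = 4.03188 − 4.00150 = 0.03038 amu
E_B = 0.03038 × 931.49 = 28.2987 MeV
Per nucleus in joules: 28.2987 MeV × 1.602e-13 J/MeV = 4.5335e-12 J
Per mole: 4.5335e-12 J × 6.022e23 mol⁻¹ = 2.7301e+12 J/mol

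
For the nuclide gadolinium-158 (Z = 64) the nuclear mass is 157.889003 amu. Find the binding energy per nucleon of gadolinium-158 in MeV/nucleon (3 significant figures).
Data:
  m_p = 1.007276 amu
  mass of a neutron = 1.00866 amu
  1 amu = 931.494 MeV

8.20 MeV/nucleon

Mass of separated nucleons = 64(1.007276) + 94(1.00866) = 64.465664 + 94.81404 = 159.279704 amu
Mass defect Δm = 159.279704 − 157.889003 = 1.390701 amu
Converting to energy: 1.390701 amu × 931.494 MeV/amu = 1295.43 MeV
Per nucleon: 1295.43 / 158 = 8.199 MeV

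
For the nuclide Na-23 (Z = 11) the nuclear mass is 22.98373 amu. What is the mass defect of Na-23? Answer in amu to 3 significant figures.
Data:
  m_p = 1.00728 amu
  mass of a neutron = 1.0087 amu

0.201 amu

The nucleus contains 11 protons and 23 − 11 = 12 neutrons.
Mass of separated nucleons = 11(1.00728) + 12(1.0087) = 11.08008 + 12.1044 = 23.18448 amu
The mass defect is 23.18448 − 22.98373 = 0.20075 amu.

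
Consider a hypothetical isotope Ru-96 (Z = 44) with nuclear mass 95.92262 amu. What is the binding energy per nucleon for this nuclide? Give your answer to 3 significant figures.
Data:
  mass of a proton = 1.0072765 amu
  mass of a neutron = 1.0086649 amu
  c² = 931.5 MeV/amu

8.23 MeV/nucleon

Total constituent mass: 44 × 1.0072765 + 52 × 1.0086649 = 96.7707408 amu
Δm = 96.7707408 − 95.92262 = 0.8481208 amu
E_B = 0.8481208 × 931.5 = 790.025 MeV
BE/A = 790.025 MeV / 96 = 8.229 MeV/nucleon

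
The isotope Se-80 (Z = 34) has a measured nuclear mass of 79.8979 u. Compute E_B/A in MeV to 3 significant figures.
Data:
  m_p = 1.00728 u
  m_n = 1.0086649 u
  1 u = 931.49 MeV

The nucleus contains 34 protons and 80 − 34 = 46 neutrons.
Σm = 34·m_p + 46·m_n = 34.24752 + 46.3985854 = 80.6461054 u
Δm = 80.6461054 − 79.8979 = 0.7482054 u
Converting to energy: 0.7482054 u × 931.49 MeV/u = 696.946 MeV
Per nucleon: 696.946 / 80 = 8.712 MeV

8.71 MeV/nucleon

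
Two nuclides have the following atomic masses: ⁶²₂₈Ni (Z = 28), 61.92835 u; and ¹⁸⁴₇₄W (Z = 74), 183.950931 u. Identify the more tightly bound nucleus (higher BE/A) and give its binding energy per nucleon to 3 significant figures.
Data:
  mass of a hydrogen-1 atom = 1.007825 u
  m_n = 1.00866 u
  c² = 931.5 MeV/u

⁶²₂₈Ni; 8.79 MeV/nucleon

⁶²₂₈Ni: Σm = 28(1.007825) + 34(1.00866) = 62.513540 u; Δm = 0.585190 u; E_B = 545.10 MeV; E_B/A = 8.792 MeV
¹⁸⁴₇₄W: Σm = 74(1.007825) + 110(1.00866) = 185.531650 u; Δm = 1.580719 u; E_B = 1472.4 MeV; E_B/A = 8.002 MeV
⁶²₂₈Ni has the higher binding energy per nucleon, so it is the more tightly bound nucleus.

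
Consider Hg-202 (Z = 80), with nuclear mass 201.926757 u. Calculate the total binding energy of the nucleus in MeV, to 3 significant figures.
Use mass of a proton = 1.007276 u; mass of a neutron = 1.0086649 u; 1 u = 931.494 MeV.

Mass of separated nucleons = 80(1.007276) + 122(1.0086649) = 80.582080 + 123.0571178 = 203.6391978 u
The mass defect is 203.6391978 − 201.926757 = 1.7124408 u.
E_B = 1.7124408 × 931.494 = 1595.13 MeV

1600 MeV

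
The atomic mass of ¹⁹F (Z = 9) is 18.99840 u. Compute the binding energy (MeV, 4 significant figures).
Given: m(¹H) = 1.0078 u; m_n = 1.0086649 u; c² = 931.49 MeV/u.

147.6 MeV

Total constituent mass: 9 × 1.0078 + 10 × 1.0086649 = 19.1568490 u
Δm = 19.1568490 − 18.99840 = 0.1584490 u
E_B = 0.1584490 × 931.49 = 147.594 MeV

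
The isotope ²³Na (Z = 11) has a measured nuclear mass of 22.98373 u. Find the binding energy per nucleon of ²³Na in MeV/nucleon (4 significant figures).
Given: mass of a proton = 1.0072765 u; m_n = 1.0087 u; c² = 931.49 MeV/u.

The nucleus contains 11 protons and 23 − 11 = 12 neutrons.
Mass of separated nucleons = 11(1.0072765) + 12(1.0087) = 11.0800415 + 12.1044 = 23.1844415 u
The mass defect is 23.1844415 − 22.98373 = 0.2007115 u.
Binding energy = Δm·c² = 0.2007115 × 931.49 MeV/u = 186.961 MeV
Per nucleon: 186.961 / 23 = 8.129 MeV

8.129 MeV/nucleon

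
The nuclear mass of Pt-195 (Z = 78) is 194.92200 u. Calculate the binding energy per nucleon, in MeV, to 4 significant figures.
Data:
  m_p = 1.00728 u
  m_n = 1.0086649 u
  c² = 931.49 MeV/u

Z = 78, so N = A − Z = 195 − 78 = 117.
Σm = 78·m_p + 117·m_n = 78.56784 + 118.0137933 = 196.5816333 u
Δm = 196.5816333 − 194.92200 = 1.6596333 u
Binding energy = Δm·c² = 1.6596333 × 931.49 MeV/u = 1545.93 MeV
Dividing by A = 195 gives 7.928 MeV per nucleon.

7.928 MeV/nucleon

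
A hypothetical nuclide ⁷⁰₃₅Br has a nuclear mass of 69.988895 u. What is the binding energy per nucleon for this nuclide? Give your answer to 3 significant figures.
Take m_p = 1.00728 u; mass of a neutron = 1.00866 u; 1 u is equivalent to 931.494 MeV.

The nucleus contains 35 protons and 70 − 35 = 35 neutrons.
Total constituent mass: 35 × 1.00728 + 35 × 1.00866 = 70.55790 u
Mass defect Δm = 70.55790 − 69.988895 = 0.569005 u
E_B = 0.569005 × 931.494 = 530.025 MeV
Dividing by A = 70 gives 7.572 MeV per nucleon.

7.57 MeV/nucleon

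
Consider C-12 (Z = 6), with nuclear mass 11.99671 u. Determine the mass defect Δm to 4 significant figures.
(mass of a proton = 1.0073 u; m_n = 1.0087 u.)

Σm = 6·m_p + 6·m_n = 6.0438 + 6.0522 = 12.0960 u
The mass defect is 12.0960 − 11.99671 = 0.09929 u.

0.09929 u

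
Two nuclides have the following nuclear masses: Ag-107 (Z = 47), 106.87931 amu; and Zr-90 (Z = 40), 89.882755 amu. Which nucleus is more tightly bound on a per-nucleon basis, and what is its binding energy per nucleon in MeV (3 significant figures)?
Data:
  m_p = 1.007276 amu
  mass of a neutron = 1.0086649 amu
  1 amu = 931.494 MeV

Zr-90; 8.71 MeV/nucleon

Ag-107: Σm = 47(1.007276) + 60(1.0086649) = 107.8618660 amu; Δm = 0.9825560 amu; E_B = 915.25 MeV; E_B/A = 8.554 MeV
Zr-90: Σm = 40(1.007276) + 50(1.0086649) = 90.7242850 amu; Δm = 0.8415300 amu; E_B = 783.88 MeV; E_B/A = 8.710 MeV
Zr-90 has the higher binding energy per nucleon, so it is the more tightly bound nucleus.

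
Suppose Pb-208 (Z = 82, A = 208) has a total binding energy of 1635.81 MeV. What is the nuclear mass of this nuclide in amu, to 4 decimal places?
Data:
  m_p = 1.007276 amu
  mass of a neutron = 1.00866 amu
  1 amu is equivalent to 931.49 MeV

Mass defect = 1635.81 MeV / (931.49 MeV/amu) = 1.756122 amu
Constituent mass = 82(1.007276) + 126(1.00866) = 209.687792 amu
Nuclear mass = 209.687792 − 1.756122 = 207.931670 amu ≈ 207.9317 amu (to 4 decimal places)

207.9317 amu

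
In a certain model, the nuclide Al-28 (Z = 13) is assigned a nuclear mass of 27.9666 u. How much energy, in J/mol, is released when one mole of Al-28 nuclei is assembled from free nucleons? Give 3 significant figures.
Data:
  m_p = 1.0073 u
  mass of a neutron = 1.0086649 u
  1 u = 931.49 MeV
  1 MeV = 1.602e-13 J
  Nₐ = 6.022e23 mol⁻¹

Total constituent mass: 13 × 1.0073 + 15 × 1.0086649 = 28.2248735 u
The mass defect is 28.2248735 − 27.9666 = 0.2582735 u.
Binding energy = Δm·c² = 0.2582735 × 931.49 MeV/u = 240.579 MeV
Per nucleus in joules: 240.579 MeV × 1.602e-13 J/MeV = 3.8541e-11 J
Per mole: 3.8541e-11 J × 6.022e23 mol⁻¹ = 2.3209e+13 J/mol

2.32e+13 J/mol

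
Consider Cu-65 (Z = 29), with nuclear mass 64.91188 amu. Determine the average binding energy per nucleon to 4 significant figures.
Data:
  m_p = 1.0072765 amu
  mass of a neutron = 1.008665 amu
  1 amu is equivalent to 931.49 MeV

8.757 MeV/nucleon

Total constituent mass: 29 × 1.0072765 + 36 × 1.008665 = 65.5229585 amu
The mass defect is 65.5229585 − 64.91188 = 0.6110785 amu.
Converting to energy: 0.6110785 amu × 931.49 MeV/amu = 569.214 MeV
Per nucleon: 569.214 / 65 = 8.757 MeV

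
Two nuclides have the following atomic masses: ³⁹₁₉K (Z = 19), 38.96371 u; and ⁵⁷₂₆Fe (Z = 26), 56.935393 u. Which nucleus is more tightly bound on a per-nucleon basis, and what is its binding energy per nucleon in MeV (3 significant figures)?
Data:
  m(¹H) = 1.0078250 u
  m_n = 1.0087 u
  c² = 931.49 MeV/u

³⁹₁₉K: Σm = 19(1.0078250) + 20(1.0087) = 39.3226750 u; Δm = 0.3589650 u; E_B = 334.37 MeV; E_B/A = 8.574 MeV
⁵⁷₂₆Fe: Σm = 26(1.0078250) + 31(1.0087) = 57.4731500 u; Δm = 0.5377570 u; E_B = 500.92 MeV; E_B/A = 8.788 MeV
⁵⁷₂₆Fe has the higher binding energy per nucleon, so it is the more tightly bound nucleus.

⁵⁷₂₆Fe; 8.79 MeV/nucleon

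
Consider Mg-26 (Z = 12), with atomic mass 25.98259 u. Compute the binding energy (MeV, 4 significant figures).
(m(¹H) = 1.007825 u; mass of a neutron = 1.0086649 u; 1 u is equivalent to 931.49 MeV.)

Z = 12, so N = A − Z = 26 − 12 = 14.
Σm = 12·m(¹H) + 14·m_n = 12.093900 + 14.1213086 = 26.2152086 u
Mass defect Δm = 26.2152086 − 25.98259 = 0.2326186 u
Binding energy = Δm·c² = 0.2326186 × 931.49 MeV/u = 216.682 MeV

216.7 MeV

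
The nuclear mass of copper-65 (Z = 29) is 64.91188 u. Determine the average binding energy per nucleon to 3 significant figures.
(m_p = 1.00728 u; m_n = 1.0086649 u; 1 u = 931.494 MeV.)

Σm = 29·m_p + 36·m_n = 29.21112 + 36.3119364 = 65.5230564 u
Mass defect Δm = 65.5230564 − 64.91188 = 0.6111764 u
E_B = 0.6111764 × 931.494 = 569.307 MeV
Dividing by A = 65 gives 8.759 MeV per nucleon.

8.76 MeV/nucleon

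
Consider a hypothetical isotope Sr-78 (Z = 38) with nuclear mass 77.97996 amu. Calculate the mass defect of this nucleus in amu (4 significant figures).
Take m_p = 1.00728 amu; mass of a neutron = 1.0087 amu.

0.6447 amu

With 38 protons and 40 neutrons (A = 78):
Mass of separated nucleons = 38(1.00728) + 40(1.0087) = 38.27664 + 40.3480 = 78.62464 amu
Δm = 78.62464 − 77.97996 = 0.64468 amu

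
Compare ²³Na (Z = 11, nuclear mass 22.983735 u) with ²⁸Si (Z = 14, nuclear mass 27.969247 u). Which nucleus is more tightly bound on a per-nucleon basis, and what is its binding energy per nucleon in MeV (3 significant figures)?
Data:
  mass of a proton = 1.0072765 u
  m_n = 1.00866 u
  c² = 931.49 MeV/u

²³Na: Σm = 11(1.0072765) + 12(1.00866) = 23.1839615 u; Δm = 0.2002265 u; E_B = 186.51 MeV; E_B/A = 8.109 MeV
²⁸Si: Σm = 14(1.0072765) + 14(1.00866) = 28.2231110 u; Δm = 0.2538640 u; E_B = 236.47 MeV; E_B/A = 8.445 MeV
²⁸Si has the higher binding energy per nucleon, so it is the more tightly bound nucleus.

²⁸Si; 8.45 MeV/nucleon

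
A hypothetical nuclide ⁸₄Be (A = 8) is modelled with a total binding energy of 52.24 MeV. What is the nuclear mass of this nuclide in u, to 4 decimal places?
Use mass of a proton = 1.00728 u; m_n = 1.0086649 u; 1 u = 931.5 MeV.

Mass defect = 52.24 MeV / (931.5 MeV/u) = 0.056082 u
Constituent mass = 4(1.00728) + 4(1.0086649) = 8.0637796 u
Nuclear mass = 8.0637796 − 0.056082 = 8.0076976 u ≈ 8.0077 u (to 4 decimal places)

8.0077 u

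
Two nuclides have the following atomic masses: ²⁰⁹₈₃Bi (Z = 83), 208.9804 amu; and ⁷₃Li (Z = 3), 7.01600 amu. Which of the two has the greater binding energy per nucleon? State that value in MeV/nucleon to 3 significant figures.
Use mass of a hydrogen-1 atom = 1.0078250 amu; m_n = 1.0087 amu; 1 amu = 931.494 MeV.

²⁰⁹₈₃Bi; 7.87 MeV/nucleon

²⁰⁹₈₃Bi: Σm = 83(1.0078250) + 126(1.0087) = 210.7456750 amu; Δm = 1.7652750 amu; E_B = 1644.34 MeV; E_B/A = 7.868 MeV
⁷₃Li: Σm = 3(1.0078250) + 4(1.0087) = 7.0582750 amu; Δm = 0.0422750 amu; E_B = 39.379 MeV; E_B/A = 5.626 MeV
²⁰⁹₈₃Bi has the higher binding energy per nucleon, so it is the more tightly bound nucleus.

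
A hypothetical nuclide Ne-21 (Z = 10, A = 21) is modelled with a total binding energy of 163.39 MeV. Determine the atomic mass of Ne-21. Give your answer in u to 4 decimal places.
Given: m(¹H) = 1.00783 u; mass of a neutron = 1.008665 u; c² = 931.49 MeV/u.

Mass defect = 163.39 MeV / (931.49 MeV/u) = 0.175407 u
Constituent mass = 10(1.00783) + 11(1.008665) = 21.173615 u
Atomic mass = 21.173615 − 0.175407 = 20.998208 u ≈ 20.9982 u (to 4 decimal places)

20.9982 u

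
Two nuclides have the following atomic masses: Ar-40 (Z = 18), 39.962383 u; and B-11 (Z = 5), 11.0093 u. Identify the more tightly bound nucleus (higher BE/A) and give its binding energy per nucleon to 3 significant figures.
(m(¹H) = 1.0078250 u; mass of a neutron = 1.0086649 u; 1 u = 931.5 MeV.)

Ar-40; 8.60 MeV/nucleon

Ar-40: Σm = 18(1.0078250) + 22(1.0086649) = 40.3314778 u; Δm = 0.3690948 u; E_B = 343.81 MeV; E_B/A = 8.595 MeV
B-11: Σm = 5(1.0078250) + 6(1.0086649) = 11.0911144 u; Δm = 0.0818144 u; E_B = 76.210 MeV; E_B/A = 6.928 MeV
Ar-40 has the higher binding energy per nucleon, so it is the more tightly bound nucleus.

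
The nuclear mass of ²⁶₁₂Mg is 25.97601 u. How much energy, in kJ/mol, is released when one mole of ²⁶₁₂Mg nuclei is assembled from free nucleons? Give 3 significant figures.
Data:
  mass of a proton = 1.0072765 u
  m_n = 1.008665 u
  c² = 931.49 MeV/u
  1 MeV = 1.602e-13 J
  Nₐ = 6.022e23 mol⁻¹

2.09e+10 kJ/mol

The nucleus contains 12 protons and 26 − 12 = 14 neutrons.
Total constituent mass: 12 × 1.0072765 + 14 × 1.008665 = 26.2086280 u
Mass defect Δm = 26.2086280 − 25.97601 = 0.2326180 u
Binding energy = Δm·c² = 0.2326180 × 931.49 MeV/u = 216.681 MeV
Per nucleus in joules: 216.681 MeV × 1.602e-13 J/MeV = 3.4712e-11 J
Per mole: 3.4712e-11 J × 6.022e23 mol⁻¹ = 2.0904e+13 J/mol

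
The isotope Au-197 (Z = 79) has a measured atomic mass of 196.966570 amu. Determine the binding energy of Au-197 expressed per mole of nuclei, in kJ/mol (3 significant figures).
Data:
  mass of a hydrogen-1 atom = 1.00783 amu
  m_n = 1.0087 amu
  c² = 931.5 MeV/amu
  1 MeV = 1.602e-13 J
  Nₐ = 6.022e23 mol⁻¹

With 79 protons and 118 neutrons (A = 197):
Total constituent mass: 79 × 1.00783 + 118 × 1.0087 = 198.64517 amu
Mass defect Δm = 198.64517 − 196.966570 = 1.678600 amu
Binding energy = Δm·c² = 1.678600 × 931.5 MeV/amu = 1563.62 MeV
Per nucleus in joules: 1563.62 MeV × 1.602e-13 J/MeV = 2.5049e-10 J
Per mole: 2.5049e-10 J × 6.022e23 mol⁻¹ = 1.5085e+14 J/mol

1.51e+11 kJ/mol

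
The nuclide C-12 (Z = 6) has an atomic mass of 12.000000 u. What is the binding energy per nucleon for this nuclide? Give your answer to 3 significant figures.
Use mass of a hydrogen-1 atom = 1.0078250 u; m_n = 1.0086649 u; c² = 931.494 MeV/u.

The nucleus contains 6 protons and 12 − 6 = 6 neutrons.
Σm = 6·m(¹H) + 6·m_n = 6.0469500 + 6.0519894 = 12.0989394 u
The mass defect is 12.0989394 − 12.000000 = 0.0989394 u.
E_B = 0.0989394 × 931.494 = 92.1615 MeV
Per nucleon: 92.1615 / 12 = 7.680 MeV

7.68 MeV/nucleon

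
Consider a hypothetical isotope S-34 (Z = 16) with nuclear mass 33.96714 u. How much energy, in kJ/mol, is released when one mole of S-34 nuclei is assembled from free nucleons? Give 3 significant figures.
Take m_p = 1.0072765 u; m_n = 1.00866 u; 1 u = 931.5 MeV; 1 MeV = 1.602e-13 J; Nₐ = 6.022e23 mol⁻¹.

2.74e+10 kJ/mol

The nucleus contains 16 protons and 34 − 16 = 18 neutrons.
Total constituent mass: 16 × 1.0072765 + 18 × 1.00866 = 34.2723040 u
Mass defect Δm = 34.2723040 − 33.96714 = 0.3051640 u
E_B = 0.3051640 × 931.5 = 284.260 MeV
Per nucleus in joules: 284.260 MeV × 1.602e-13 J/MeV = 4.5538e-11 J
Per mole: 4.5538e-11 J × 6.022e23 mol⁻¹ = 2.7423e+13 J/mol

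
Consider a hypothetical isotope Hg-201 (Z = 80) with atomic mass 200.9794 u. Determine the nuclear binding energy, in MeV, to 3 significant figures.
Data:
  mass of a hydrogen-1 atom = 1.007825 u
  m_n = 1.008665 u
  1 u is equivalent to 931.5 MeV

Total constituent mass: 80 × 1.007825 + 121 × 1.008665 = 202.674465 u
Δm = 202.674465 − 200.9794 = 1.695065 u
Converting to energy: 1.695065 u × 931.5 MeV/u = 1578.95 MeV

1580 MeV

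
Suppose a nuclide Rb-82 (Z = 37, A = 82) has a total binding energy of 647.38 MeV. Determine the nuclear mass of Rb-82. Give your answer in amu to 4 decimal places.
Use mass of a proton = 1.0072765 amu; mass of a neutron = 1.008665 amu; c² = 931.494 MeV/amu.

Mass defect = 647.38 MeV / (931.494 MeV/amu) = 0.694991 amu
Constituent mass = 37(1.0072765) + 45(1.008665) = 82.6591555 amu
Nuclear mass = 82.6591555 − 0.694991 = 81.9641645 amu ≈ 81.9642 amu (to 4 decimal places)

81.9642 amu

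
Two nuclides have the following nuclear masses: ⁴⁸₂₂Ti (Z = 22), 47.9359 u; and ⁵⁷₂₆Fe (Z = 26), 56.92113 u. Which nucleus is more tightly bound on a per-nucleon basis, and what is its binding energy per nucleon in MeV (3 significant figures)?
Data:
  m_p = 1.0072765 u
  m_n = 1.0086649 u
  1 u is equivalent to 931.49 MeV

⁵⁷₂₆Fe; 8.77 MeV/nucleon

⁴⁸₂₂Ti: Σm = 22(1.0072765) + 26(1.0086649) = 48.3853704 u; Δm = 0.4494704 u; E_B = 418.677 MeV; E_B/A = 8.722 MeV
⁵⁷₂₆Fe: Σm = 26(1.0072765) + 31(1.0086649) = 57.4578009 u; Δm = 0.5366709 u; E_B = 499.90 MeV; E_B/A = 8.770 MeV
⁵⁷₂₆Fe has the higher binding energy per nucleon, so it is the more tightly bound nucleus.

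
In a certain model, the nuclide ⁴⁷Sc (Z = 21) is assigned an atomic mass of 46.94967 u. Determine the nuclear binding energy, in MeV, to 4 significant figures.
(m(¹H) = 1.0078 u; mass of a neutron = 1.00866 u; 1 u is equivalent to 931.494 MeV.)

409.2 MeV

The nucleus contains 21 protons and 47 − 21 = 26 neutrons.
Total constituent mass: 21 × 1.0078 + 26 × 1.00866 = 47.38896 u
Δm = 47.38896 − 46.94967 = 0.43929 u
Converting to energy: 0.43929 u × 931.494 MeV/u = 409.196 MeV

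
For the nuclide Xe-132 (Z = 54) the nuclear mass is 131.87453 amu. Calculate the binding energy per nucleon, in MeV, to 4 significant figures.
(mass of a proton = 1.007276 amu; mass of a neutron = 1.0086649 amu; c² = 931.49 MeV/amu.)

8.427 MeV/nucleon

With 54 protons and 78 neutrons (A = 132):
Σm = 54·m_p + 78·m_n = 54.392904 + 78.6758622 = 133.0687662 amu
The mass defect is 133.0687662 − 131.87453 = 1.1942362 amu.
Converting to energy: 1.1942362 amu × 931.49 MeV/amu = 1112.42 MeV
BE/A = 1112.42 MeV / 132 = 8.427 MeV/nucleon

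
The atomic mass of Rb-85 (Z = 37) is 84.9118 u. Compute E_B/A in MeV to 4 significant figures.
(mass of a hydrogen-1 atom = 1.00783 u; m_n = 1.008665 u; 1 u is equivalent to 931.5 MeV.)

With 37 protons and 48 neutrons (A = 85):
Mass of separated nucleons = 37(1.00783) + 48(1.008665) = 37.28971 + 48.415920 = 85.705630 u
Mass defect Δm = 85.705630 − 84.9118 = 0.793830 u
Binding energy = Δm·c² = 0.793830 × 931.5 MeV/u = 739.453 MeV
Per nucleon: 739.453 / 85 = 8.699 MeV

8.699 MeV/nucleon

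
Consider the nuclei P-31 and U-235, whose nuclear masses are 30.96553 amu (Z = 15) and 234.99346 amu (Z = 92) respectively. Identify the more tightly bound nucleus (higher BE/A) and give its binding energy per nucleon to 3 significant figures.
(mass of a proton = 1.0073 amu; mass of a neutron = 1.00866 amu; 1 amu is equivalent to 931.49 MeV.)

P-31: Σm = 15(1.0073) + 16(1.00866) = 31.24806 amu; Δm = 0.28253 amu; E_B = 263.17 MeV; E_B/A = 8.489 MeV
U-235: Σm = 92(1.0073) + 143(1.00866) = 236.90998 amu; Δm = 1.91652 amu; E_B = 1785.2 MeV; E_B/A = 7.597 MeV
P-31 has the higher binding energy per nucleon, so it is the more tightly bound nucleus.

P-31; 8.49 MeV/nucleon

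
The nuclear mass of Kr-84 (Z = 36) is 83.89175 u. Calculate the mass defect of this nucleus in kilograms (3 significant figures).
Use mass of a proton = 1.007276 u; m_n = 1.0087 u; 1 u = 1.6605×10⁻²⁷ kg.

1.31e-27 kg

Mass of separated nucleons = 36(1.007276) + 48(1.0087) = 36.261936 + 48.4176 = 84.679536 u
Δm = 84.679536 − 83.89175 = 0.787786 u
In SI units: 0.787786 u × 1.6605×10⁻²⁷ kg/u = 1.3081e-27 kg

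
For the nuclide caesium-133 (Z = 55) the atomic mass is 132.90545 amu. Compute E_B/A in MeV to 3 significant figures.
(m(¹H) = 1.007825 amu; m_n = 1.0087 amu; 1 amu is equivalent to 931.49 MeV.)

Mass of separated nucleons = 55(1.007825) + 78(1.0087) = 55.430375 + 78.6786 = 134.108975 amu
Mass defect Δm = 134.108975 − 132.90545 = 1.203525 amu
E_B = 1.203525 × 931.49 = 1121.07 MeV
Per nucleon: 1121.07 / 133 = 8.429 MeV

8.43 MeV/nucleon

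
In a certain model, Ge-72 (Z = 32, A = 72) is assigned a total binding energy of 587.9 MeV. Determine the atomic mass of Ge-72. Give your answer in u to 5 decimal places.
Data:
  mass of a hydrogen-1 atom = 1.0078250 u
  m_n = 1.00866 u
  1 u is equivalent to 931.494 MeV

Mass defect = 587.9 MeV / (931.494 MeV/u) = 0.6311366 u
Constituent mass = 32(1.0078250) + 40(1.00866) = 72.5968000 u
Atomic mass = 72.5968000 − 0.6311366 = 71.9656634 u ≈ 71.96566 u (to 5 decimal places)

71.96566 u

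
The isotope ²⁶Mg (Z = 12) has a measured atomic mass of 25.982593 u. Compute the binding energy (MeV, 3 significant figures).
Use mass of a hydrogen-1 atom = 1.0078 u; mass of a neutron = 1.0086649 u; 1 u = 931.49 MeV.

The nucleus contains 12 protons and 26 − 12 = 14 neutrons.
Σm = 12·m(¹H) + 14·m_n = 12.0936 + 14.1213086 = 26.2149086 u
Mass defect Δm = 26.2149086 − 25.982593 = 0.2323156 u
Binding energy = Δm·c² = 0.2323156 × 931.49 MeV/u = 216.400 MeV

216 MeV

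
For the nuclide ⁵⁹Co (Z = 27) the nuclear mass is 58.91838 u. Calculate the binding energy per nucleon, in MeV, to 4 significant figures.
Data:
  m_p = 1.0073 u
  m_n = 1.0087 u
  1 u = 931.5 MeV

Z = 27, so N = A − Z = 59 − 27 = 32.
Mass of separated nucleons = 27(1.0073) + 32(1.0087) = 27.1971 + 32.2784 = 59.4755 u
Mass defect Δm = 59.4755 − 58.91838 = 0.55712 u
Binding energy = Δm·c² = 0.55712 × 931.5 MeV/u = 518.957 MeV
BE/A = 518.957 MeV / 59 = 8.796 MeV/nucleon

8.796 MeV/nucleon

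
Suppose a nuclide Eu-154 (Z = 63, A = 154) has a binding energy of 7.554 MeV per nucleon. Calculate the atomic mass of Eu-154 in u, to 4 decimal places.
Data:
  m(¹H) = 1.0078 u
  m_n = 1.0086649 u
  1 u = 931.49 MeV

154.0310 u

Total binding energy = 154 × 7.554 = 1163.316 MeV
Mass defect = 1163.316 MeV / (931.49 MeV/u) = 1.248877 u
Constituent mass = 63(1.0078) + 91(1.0086649) = 155.2799059 u
Atomic mass = 155.2799059 − 1.248877 = 154.0310289 u ≈ 154.0310 u (to 4 decimal places)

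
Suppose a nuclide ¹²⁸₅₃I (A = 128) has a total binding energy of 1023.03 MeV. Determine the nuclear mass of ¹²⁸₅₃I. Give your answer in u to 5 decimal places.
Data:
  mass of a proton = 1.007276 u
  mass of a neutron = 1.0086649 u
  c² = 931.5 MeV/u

Mass defect = 1023.03 MeV / (931.5 MeV/u) = 1.0982609 u
Constituent mass = 53(1.007276) + 75(1.0086649) = 129.0354955 u
Nuclear mass = 129.0354955 − 1.0982609 = 127.9372346 u ≈ 127.93723 u (to 5 decimal places)

127.93723 u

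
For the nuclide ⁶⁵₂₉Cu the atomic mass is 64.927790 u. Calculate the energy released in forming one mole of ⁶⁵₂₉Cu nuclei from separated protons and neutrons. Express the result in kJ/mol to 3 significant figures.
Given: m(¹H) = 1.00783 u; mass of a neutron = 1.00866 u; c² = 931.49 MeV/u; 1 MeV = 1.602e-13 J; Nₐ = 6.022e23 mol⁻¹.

With 29 protons and 36 neutrons (A = 65):
Total constituent mass: 29 × 1.00783 + 36 × 1.00866 = 65.53883 u
The mass defect is 65.53883 − 64.927790 = 0.611040 u.
Converting to energy: 0.611040 u × 931.49 MeV/u = 569.178 MeV
Per nucleus in joules: 569.178 MeV × 1.602e-13 J/MeV = 9.1182e-11 J
Per mole: 9.1182e-11 J × 6.022e23 mol⁻¹ = 5.4910e+13 J/mol

5.49e+10 kJ/mol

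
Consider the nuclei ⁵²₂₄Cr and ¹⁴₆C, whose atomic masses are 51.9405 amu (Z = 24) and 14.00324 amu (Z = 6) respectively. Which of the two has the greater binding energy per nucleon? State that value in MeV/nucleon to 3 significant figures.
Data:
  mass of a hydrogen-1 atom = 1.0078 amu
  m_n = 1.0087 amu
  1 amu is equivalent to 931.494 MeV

⁵²₂₄Cr; 8.78 MeV/nucleon

⁵²₂₄Cr: Σm = 24(1.0078) + 28(1.0087) = 52.4308 amu; Δm = 0.4903 amu; E_B = 456.71 MeV; E_B/A = 8.783 MeV
¹⁴₆C: Σm = 6(1.0078) + 8(1.0087) = 14.1164 amu; Δm = 0.11316 amu; E_B = 105.41 MeV; E_B/A = 7.529 MeV
⁵²₂₄Cr has the higher binding energy per nucleon, so it is the more tightly bound nucleus.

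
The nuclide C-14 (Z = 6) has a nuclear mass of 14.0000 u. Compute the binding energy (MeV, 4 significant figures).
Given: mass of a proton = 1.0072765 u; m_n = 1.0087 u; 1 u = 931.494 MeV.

105.5 MeV

Total constituent mass: 6 × 1.0072765 + 8 × 1.0087 = 14.1132590 u
Δm = 14.1132590 − 14.0000 = 0.1132590 u
Binding energy = Δm·c² = 0.1132590 × 931.494 MeV/u = 105.500 MeV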